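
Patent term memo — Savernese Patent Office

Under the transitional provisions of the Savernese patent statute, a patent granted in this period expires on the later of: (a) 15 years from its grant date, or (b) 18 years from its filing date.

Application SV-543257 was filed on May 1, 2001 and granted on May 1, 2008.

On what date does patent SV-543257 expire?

May 1, 2023

(a) grant + 15 years → 1 May 2023.
(b) filing + 18 years → 1 May 2019.
Later of the two: 1 May 2023.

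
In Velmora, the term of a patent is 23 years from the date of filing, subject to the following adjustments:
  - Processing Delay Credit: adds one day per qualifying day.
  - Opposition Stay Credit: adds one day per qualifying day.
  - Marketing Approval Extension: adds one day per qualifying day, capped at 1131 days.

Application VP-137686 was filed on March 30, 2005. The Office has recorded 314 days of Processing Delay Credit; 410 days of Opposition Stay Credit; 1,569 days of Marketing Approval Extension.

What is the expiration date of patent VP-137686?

Base term: filing date + 23 years → 30 March 2028.
Processing Delay Credit: +314 days → 7 February 2029.
Opposition Stay Credit: +410 days → 24 March 2030.
Marketing Approval Extension: 1569 days claimed exceeds the 1131-day cap, so +1131 days → 28 April 2033.

2033-04-28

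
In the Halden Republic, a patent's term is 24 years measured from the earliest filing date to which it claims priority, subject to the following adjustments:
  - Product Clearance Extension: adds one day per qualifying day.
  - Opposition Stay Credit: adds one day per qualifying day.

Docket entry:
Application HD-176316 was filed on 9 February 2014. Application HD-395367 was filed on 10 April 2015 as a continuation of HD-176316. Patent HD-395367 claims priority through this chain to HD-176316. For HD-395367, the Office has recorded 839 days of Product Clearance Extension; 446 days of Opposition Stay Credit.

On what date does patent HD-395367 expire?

August 17, 2041

Earliest priority filing: 9 February 2014.
Base term: 9 February 2014 + 24 years → 9 February 2038.
Product Clearance Extension: +839 days → 28 May 2040.
Opposition Stay Credit: +446 days → 17 August 2041.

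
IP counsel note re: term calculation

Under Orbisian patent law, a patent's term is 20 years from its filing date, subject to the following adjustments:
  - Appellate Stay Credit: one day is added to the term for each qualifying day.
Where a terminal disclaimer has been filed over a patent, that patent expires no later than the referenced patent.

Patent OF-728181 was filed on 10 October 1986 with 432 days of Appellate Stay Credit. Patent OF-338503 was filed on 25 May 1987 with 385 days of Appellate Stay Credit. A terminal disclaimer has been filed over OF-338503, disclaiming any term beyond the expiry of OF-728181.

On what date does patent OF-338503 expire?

Natural term of OF-338503:
  Base: filing + 20 years → 25 May 2007.
  Appellate Stay Credit: +385 days → 13 June 2008.
Expiry of referenced patent OF-728181:
  Base: filing + 20 years → 10 October 2006.
  Appellate Stay Credit: +432 days → 16 December 2007.
Terminal disclaimer: OF-338503 expires on the earlier of 13 June 2008 and 16 December 2007.

December 16, 2007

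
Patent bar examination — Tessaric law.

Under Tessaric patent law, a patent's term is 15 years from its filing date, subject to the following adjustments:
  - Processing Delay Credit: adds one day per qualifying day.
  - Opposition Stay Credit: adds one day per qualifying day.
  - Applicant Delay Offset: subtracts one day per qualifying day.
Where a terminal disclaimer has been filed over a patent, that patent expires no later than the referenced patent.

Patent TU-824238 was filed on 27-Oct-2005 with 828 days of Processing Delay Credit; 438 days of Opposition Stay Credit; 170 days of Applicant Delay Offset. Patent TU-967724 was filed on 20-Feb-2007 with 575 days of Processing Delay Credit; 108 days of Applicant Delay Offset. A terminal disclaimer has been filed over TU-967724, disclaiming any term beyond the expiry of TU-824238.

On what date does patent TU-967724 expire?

Natural term of TU-967724:
  Base: filing + 15 years → 20 February 2022.
  Processing Delay Credit: +575 days → 18 September 2023.
  Applicant Delay Offset: −108 days → 2 June 2023.
Expiry of referenced patent TU-824238:
  Base: filing + 15 years → 27 October 2020.
  Processing Delay Credit: +828 days → 2 February 2023.
  Opposition Stay Credit: +438 days → 15 April 2024.
  Applicant Delay Offset: −170 days → 28 October 2023.
Terminal disclaimer: TU-967724 expires on the earlier of 2 June 2023 and 28 October 2023.

2023-06-02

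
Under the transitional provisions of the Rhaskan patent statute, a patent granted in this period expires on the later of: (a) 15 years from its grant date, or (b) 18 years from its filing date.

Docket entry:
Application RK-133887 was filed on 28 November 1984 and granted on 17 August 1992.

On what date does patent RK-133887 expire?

(a) grant + 15 years → 17 August 2007.
(b) filing + 18 years → 28 November 2002.
Later of the two: 17 August 2007.

August 17, 2007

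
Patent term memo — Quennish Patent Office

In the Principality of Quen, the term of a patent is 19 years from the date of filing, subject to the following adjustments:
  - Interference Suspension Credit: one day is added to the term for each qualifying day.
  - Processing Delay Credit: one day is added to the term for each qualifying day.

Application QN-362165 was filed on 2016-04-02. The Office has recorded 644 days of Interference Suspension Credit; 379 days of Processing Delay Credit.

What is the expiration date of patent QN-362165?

Base term: filing date + 19 years → 2 April 2035.
Interference Suspension Credit: +644 days → 5 January 2037.
Processing Delay Credit: +379 days → 19 January 2038.

January 19, 2038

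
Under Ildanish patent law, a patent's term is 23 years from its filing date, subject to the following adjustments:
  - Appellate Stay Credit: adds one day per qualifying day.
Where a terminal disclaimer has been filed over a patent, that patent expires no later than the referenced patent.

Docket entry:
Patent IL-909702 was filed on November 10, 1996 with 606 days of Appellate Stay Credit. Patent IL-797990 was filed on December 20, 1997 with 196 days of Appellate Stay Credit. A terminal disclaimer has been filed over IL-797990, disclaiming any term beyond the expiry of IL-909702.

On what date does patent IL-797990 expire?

2021-07-04

Natural term of IL-797990:
  Base: filing + 23 years → 20 December 2020.
  Appellate Stay Credit: +196 days → 4 July 2021.
Expiry of referenced patent IL-909702:
  Base: filing + 23 years → 10 November 2019.
  Appellate Stay Credit: +606 days → 8 July 2021.
Terminal disclaimer: IL-797990 expires on the earlier of 4 July 2021 and 8 July 2021.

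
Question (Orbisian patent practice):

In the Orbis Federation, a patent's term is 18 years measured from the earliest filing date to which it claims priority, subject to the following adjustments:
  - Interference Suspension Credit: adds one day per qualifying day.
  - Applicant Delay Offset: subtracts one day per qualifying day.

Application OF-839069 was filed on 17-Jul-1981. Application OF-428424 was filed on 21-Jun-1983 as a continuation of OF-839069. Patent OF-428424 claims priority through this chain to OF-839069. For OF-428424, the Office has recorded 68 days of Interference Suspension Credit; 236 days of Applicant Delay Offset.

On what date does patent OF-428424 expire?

Earliest priority filing: 17 July 1981.
Base term: 17 July 1981 + 18 years → 17 July 1999.
Interference Suspension Credit: +68 days → 23 September 1999.
Applicant Delay Offset: −236 days → 30 January 1999.

January 30, 1999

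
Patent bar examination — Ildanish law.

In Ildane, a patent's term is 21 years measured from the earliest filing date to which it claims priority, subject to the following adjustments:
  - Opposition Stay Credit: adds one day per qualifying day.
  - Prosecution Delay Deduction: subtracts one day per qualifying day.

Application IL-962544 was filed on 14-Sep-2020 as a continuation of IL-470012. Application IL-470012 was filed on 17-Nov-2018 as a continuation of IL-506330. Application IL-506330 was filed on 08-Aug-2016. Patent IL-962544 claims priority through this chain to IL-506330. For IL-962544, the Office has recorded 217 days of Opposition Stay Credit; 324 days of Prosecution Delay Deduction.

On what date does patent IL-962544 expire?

Earliest priority filing: 8 August 2016.
Base term: 8 August 2016 + 21 years → 8 August 2037.
Opposition Stay Credit: +217 days → 13 March 2038.
Prosecution Delay Deduction: −324 days → 23 April 2037.

2037-04-23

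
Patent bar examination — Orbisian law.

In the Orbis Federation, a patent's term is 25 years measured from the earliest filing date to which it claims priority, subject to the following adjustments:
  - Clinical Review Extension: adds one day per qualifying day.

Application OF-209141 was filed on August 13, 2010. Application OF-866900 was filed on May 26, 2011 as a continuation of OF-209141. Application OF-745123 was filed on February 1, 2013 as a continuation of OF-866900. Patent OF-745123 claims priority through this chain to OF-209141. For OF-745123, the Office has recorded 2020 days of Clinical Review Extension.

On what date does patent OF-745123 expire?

2041-02-22

Earliest priority filing: 13 August 2010.
Base term: 13 August 2010 + 25 years → 13 August 2035.
Clinical Review Extension: +2020 days → 22 February 2041.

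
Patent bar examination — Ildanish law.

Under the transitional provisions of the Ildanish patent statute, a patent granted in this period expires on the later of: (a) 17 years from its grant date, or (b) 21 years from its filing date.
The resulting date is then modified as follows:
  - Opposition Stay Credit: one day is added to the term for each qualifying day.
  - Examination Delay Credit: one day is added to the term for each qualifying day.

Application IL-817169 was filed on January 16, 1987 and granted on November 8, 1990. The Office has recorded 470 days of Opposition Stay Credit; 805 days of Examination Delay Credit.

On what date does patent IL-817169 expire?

(a) grant + 17 years → 8 November 2007.
(b) filing + 21 years → 16 January 2008.
Later of the two: 16 January 2008.
Opposition Stay Credit: +470 days → 30 April 2009.
Examination Delay Credit: +805 days → 14 July 2011.

July 14, 2011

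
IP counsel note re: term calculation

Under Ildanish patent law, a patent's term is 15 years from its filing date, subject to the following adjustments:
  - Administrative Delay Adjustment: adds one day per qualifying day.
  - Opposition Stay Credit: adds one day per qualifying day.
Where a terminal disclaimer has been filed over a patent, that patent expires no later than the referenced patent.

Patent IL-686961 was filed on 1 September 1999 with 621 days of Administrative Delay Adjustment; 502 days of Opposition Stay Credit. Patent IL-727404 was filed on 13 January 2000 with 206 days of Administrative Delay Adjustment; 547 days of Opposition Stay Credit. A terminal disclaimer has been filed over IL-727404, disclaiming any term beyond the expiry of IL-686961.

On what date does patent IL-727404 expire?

February 4, 2017

Natural term of IL-727404:
  Base: filing + 15 years → 13 January 2015.
  Administrative Delay Adjustment: +206 days → 7 August 2015.
  Opposition Stay Credit: +547 days → 4 February 2017.
Expiry of referenced patent IL-686961:
  Base: filing + 15 years → 1 September 2014.
  Administrative Delay Adjustment: +621 days → 14 May 2016.
  Opposition Stay Credit: +502 days → 28 September 2017.
Terminal disclaimer: IL-727404 expires on the earlier of 4 February 2017 and 28 September 2017.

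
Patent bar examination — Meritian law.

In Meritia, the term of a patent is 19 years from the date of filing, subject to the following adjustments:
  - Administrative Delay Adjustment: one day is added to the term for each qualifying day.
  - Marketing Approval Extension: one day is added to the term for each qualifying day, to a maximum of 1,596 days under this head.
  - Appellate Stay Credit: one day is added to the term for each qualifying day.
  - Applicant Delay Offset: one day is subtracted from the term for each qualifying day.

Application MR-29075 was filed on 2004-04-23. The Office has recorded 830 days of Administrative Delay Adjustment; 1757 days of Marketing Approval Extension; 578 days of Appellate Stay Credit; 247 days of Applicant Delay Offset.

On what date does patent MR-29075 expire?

Base term: filing date + 19 years → 23 April 2023.
Administrative Delay Adjustment: +830 days → 31 July 2025.
Marketing Approval Extension: 1757 days claimed exceeds the 1596-day cap, so +1596 days → 13 December 2029.
Appellate Stay Credit: +578 days → 14 July 2031.
Applicant Delay Offset: −247 days → 9 November 2030.

November 9, 2030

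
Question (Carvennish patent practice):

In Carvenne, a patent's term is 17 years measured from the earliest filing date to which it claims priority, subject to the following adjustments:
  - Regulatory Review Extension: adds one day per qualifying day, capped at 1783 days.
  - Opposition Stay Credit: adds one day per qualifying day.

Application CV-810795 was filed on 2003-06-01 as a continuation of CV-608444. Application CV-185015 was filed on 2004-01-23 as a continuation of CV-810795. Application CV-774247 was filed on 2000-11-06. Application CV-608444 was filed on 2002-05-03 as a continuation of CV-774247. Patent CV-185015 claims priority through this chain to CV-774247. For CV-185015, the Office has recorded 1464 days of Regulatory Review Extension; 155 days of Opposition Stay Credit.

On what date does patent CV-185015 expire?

Earliest priority filing: 6 November 2000.
Base term: 6 November 2000 + 17 years → 6 November 2017.
Regulatory Review Extension: 1464 days (within the 1783-day cap) → +1464 days → 9 November 2021.
Opposition Stay Credit: +155 days → 13 April 2022.

April 13, 2022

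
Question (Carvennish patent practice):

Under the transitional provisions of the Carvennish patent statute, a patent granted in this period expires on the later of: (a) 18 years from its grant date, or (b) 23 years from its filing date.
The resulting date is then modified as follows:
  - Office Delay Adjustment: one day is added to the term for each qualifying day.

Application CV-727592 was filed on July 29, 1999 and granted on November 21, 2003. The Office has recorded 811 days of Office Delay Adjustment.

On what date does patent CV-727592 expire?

(a) grant + 18 years → 21 November 2021.
(b) filing + 23 years → 29 July 2022.
Later of the two: 29 July 2022.
Office Delay Adjustment: +811 days → 17 October 2024.

2024-10-17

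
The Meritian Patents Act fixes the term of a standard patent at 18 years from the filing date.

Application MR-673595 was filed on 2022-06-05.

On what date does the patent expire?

Filing date + 18 years → 5 June 2040.

2040-06-05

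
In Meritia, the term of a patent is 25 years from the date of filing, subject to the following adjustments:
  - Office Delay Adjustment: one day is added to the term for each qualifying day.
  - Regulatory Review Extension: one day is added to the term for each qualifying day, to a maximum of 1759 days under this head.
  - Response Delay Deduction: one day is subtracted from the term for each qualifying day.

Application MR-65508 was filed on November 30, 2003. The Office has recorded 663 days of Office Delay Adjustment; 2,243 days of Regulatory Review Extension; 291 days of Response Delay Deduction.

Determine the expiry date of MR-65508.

October 1, 2034

Base term: filing date + 25 years → 30 November 2028.
Office Delay Adjustment: +663 days → 24 September 2030.
Regulatory Review Extension: 2243 days claimed exceeds the 1759-day cap, so +1759 days → 19 July 2035.
Response Delay Deduction: −291 days → 1 October 2034.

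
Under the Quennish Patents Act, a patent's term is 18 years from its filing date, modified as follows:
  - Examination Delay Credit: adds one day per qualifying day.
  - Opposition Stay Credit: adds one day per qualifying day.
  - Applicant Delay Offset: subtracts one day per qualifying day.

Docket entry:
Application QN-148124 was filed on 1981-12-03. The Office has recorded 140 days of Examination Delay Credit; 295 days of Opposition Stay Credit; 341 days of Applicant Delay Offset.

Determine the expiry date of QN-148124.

Base term: filing date + 18 years → 3 December 1999.
Examination Delay Credit: +140 days → 21 April 2000.
Opposition Stay Credit: +295 days → 10 February 2001.
Applicant Delay Offset: −341 days → 6 March 2000.

March 6, 2000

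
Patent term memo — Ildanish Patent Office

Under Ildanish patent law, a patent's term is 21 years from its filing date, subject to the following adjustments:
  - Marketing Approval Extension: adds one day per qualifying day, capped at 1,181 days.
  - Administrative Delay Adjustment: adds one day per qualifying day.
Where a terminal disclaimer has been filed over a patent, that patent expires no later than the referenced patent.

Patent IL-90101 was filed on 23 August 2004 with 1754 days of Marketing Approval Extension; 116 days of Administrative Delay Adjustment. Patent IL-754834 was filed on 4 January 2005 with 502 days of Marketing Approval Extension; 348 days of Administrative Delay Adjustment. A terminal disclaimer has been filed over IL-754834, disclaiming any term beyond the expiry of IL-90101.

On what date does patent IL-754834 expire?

May 3, 2028

Natural term of IL-754834:
  Base: filing + 21 years → 4 January 2026.
  Marketing Approval Extension: 502 days (within the 1181-day cap) → +502 days → 21 May 2027.
  Administrative Delay Adjustment: +348 days → 3 May 2028.
Expiry of referenced patent IL-90101:
  Base: filing + 21 years → 23 August 2025.
  Marketing Approval Extension: 1754 days claimed exceeds the 1181-day cap, so +1181 days → 16 November 2028.
  Administrative Delay Adjustment: +116 days → 12 March 2029.
Terminal disclaimer: IL-754834 expires on the earlier of 3 May 2028 and 12 March 2029.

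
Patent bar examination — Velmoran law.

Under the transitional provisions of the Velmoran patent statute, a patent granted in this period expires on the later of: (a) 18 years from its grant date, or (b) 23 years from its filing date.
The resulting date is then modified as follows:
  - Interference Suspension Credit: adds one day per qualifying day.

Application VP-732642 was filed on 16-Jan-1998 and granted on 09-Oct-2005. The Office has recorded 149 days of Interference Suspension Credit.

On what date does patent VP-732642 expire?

2024-03-06

(a) grant + 18 years → 9 October 2023.
(b) filing + 23 years → 16 January 2021.
Later of the two: 9 October 2023.
Interference Suspension Credit: +149 days → 6 March 2024.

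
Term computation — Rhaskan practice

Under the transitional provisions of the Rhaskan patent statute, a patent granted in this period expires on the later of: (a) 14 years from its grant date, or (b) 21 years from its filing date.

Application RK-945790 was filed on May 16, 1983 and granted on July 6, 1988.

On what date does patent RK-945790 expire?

(a) grant + 14 years → 6 July 2002.
(b) filing + 21 years → 16 May 2004.
Later of the two: 16 May 2004.

2004-05-16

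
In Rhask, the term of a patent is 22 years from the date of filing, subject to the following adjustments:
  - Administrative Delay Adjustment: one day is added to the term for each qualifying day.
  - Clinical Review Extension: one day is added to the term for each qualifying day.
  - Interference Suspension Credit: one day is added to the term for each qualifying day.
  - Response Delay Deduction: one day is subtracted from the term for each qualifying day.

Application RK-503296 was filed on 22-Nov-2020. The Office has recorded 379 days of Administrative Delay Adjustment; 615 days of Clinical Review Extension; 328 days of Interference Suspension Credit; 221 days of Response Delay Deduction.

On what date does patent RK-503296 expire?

2045-11-27

Base term: filing date + 22 years → 22 November 2042.
Administrative Delay Adjustment: +379 days → 6 December 2043.
Clinical Review Extension: +615 days → 12 August 2045.
Interference Suspension Credit: +328 days → 6 July 2046.
Response Delay Deduction: −221 days → 27 November 2045.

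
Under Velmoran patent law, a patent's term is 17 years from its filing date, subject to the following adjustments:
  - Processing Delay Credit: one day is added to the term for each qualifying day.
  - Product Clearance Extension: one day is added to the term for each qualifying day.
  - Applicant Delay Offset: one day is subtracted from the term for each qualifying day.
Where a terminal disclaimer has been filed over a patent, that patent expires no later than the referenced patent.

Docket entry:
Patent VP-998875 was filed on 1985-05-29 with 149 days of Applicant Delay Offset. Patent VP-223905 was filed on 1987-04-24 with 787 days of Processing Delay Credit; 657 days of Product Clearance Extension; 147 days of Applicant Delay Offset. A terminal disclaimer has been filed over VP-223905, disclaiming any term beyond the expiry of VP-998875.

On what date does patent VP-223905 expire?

December 31, 2001

Natural term of VP-223905:
  Base: filing + 17 years → 24 April 2004.
  Processing Delay Credit: +787 days → 20 June 2006.
  Product Clearance Extension: +657 days → 7 April 2008.
  Applicant Delay Offset: −147 days → 12 November 2007.
Expiry of referenced patent VP-998875:
  Base: filing + 17 years → 29 May 2002.
  Applicant Delay Offset: −149 days → 31 December 2001.
Terminal disclaimer: VP-223905 expires on the earlier of 12 November 2007 and 31 December 2001.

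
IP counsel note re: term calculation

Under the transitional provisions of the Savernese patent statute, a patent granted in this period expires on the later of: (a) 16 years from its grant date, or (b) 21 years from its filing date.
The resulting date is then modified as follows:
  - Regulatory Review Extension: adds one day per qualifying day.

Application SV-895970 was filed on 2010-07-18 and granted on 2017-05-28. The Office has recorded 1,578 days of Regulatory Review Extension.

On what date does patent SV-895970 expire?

2037-09-22

(a) grant + 16 years → 28 May 2033.
(b) filing + 21 years → 18 July 2031.
Later of the two: 28 May 2033.
Regulatory Review Extension: +1578 days → 22 September 2037.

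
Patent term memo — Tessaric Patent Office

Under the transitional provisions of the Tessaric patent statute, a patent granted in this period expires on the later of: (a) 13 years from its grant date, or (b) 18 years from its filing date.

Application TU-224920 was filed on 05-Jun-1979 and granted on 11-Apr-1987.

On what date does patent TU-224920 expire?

April 11, 2000

(a) grant + 13 years → 11 April 2000.
(b) filing + 18 years → 5 June 1997.
Later of the two: 11 April 2000.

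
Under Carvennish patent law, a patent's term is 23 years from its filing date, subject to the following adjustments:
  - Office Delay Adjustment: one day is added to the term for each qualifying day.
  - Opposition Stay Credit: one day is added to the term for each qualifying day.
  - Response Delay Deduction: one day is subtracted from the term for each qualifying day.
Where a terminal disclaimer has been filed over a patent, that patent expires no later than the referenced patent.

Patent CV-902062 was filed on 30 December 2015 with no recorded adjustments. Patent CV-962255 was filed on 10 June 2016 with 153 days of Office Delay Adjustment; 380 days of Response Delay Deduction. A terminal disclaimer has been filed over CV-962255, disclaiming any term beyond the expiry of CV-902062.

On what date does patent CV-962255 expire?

2038-10-26

Natural term of CV-962255:
  Base: filing + 23 years → 10 June 2039.
  Office Delay Adjustment: +153 days → 10 November 2039.
  Response Delay Deduction: −380 days → 26 October 2038.
Expiry of referenced patent CV-902062:
  Base: filing + 23 years → 30 December 2038.
Terminal disclaimer: CV-962255 expires on the earlier of 26 October 2038 and 30 December 2038.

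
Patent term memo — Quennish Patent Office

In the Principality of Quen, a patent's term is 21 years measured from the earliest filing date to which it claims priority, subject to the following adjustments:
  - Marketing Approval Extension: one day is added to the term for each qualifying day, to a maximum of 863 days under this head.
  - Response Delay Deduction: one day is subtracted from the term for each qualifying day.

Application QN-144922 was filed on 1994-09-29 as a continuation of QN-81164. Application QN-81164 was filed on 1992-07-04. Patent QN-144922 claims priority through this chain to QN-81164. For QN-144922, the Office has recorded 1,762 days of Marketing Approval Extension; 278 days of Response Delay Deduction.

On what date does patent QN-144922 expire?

Earliest priority filing: 4 July 1992.
Base term: 4 July 1992 + 21 years → 4 July 2013.
Marketing Approval Extension: 1762 days claimed exceeds the 863-day cap, so +863 days → 14 November 2015.
Response Delay Deduction: −278 days → 9 February 2015.

2015-02-09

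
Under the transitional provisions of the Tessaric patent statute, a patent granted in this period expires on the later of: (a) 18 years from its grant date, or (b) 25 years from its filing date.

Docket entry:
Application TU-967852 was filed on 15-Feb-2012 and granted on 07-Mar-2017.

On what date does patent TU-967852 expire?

(a) grant + 18 years → 7 March 2035.
(b) filing + 25 years → 15 February 2037.
Later of the two: 15 February 2037.

February 15, 2037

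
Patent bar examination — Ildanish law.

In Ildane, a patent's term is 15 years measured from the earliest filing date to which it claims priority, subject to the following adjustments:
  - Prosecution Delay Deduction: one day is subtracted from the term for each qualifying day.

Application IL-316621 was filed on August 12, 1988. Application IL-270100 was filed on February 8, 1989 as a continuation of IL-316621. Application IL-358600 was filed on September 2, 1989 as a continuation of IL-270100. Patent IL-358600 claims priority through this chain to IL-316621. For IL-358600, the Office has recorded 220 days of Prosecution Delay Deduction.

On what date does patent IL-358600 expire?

January 4, 2003

Earliest priority filing: 12 August 1988.
Base term: 12 August 1988 + 15 years → 12 August 2003.
Prosecution Delay Deduction: −220 days → 4 January 2003.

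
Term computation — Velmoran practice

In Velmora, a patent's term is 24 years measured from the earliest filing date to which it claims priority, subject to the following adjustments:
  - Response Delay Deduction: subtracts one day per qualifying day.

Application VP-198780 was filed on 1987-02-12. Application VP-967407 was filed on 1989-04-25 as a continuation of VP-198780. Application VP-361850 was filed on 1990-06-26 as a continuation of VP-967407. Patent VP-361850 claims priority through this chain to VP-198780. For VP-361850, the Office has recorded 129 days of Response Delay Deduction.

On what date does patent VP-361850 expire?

Earliest priority filing: 12 February 1987.
Base term: 12 February 1987 + 24 years → 12 February 2011.
Response Delay Deduction: −129 days → 6 October 2010.

October 6, 2010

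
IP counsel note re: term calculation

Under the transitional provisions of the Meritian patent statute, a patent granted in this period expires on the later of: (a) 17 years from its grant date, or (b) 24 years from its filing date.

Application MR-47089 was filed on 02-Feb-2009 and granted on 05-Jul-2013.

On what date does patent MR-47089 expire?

(a) grant + 17 years → 5 July 2030.
(b) filing + 24 years → 2 February 2033.
Later of the two: 2 February 2033.

February 2, 2033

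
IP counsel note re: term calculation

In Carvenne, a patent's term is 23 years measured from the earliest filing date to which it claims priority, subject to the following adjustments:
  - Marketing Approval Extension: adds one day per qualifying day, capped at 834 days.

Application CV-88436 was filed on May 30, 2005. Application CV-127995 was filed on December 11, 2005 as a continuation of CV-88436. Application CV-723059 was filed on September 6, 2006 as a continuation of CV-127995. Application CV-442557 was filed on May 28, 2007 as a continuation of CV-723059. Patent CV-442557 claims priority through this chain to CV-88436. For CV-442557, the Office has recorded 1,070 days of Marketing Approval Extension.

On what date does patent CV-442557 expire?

Earliest priority filing: 30 May 2005.
Base term: 30 May 2005 + 23 years → 30 May 2028.
Marketing Approval Extension: 1070 days claimed exceeds the 834-day cap, so +834 days → 11 September 2030.

September 11, 2030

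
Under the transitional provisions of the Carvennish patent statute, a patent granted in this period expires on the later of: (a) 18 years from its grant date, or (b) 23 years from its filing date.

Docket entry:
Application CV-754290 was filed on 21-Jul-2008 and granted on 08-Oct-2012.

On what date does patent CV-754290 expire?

July 21, 2031

(a) grant + 18 years → 8 October 2030.
(b) filing + 23 years → 21 July 2031.
Later of the two: 21 July 2031.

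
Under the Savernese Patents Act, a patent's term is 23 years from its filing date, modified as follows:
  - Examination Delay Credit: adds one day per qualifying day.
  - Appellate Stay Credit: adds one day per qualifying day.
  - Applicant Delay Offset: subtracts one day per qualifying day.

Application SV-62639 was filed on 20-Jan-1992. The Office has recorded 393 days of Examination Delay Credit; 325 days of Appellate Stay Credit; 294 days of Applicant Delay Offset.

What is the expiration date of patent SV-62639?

Base term: filing date + 23 years → 20 January 2015.
Examination Delay Credit: +393 days → 17 February 2016.
Appellate Stay Credit: +325 days → 7 January 2017.
Applicant Delay Offset: −294 days → 19 March 2016.

March 19, 2016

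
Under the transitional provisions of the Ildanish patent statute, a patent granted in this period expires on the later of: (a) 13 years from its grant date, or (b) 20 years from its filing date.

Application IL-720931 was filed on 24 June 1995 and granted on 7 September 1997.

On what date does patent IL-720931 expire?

(a) grant + 13 years → 7 September 2010.
(b) filing + 20 years → 24 June 2015.
Later of the two: 24 June 2015.

2015-06-24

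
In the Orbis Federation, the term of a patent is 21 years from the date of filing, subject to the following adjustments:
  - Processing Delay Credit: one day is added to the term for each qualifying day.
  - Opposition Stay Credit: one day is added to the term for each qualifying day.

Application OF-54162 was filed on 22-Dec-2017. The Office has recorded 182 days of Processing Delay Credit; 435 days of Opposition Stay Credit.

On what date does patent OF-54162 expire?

August 30, 2040

Base term: filing date + 21 years → 22 December 2038.
Processing Delay Credit: +182 days → 22 June 2039.
Opposition Stay Credit: +435 days → 30 August 2040.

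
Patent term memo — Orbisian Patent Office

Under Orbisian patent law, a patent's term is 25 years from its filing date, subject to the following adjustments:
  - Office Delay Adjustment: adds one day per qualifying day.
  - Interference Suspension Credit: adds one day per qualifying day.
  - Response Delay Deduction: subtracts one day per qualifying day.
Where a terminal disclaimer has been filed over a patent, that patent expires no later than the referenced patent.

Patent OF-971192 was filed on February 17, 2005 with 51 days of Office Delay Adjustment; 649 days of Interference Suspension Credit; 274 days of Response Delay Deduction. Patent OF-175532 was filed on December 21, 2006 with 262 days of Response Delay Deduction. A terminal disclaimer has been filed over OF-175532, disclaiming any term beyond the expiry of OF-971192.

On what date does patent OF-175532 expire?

Natural term of OF-175532:
  Base: filing + 25 years → 21 December 2031.
  Response Delay Deduction: −262 days → 3 April 2031.
Expiry of referenced patent OF-971192:
  Base: filing + 25 years → 17 February 2030.
  Office Delay Adjustment: +51 days → 9 April 2030.
  Interference Suspension Credit: +649 days → 18 January 2032.
  Response Delay Deduction: −274 days → 19 April 2031.
Terminal disclaimer: OF-175532 expires on the earlier of 3 April 2031 and 19 April 2031.

April 3, 2031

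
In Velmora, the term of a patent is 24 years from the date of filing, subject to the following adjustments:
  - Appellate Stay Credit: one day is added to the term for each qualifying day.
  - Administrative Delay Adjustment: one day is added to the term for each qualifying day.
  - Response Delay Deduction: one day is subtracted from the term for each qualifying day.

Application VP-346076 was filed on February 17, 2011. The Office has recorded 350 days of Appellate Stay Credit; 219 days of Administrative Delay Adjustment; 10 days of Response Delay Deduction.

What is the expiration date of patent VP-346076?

2036-08-29

Base term: filing date + 24 years → 17 February 2035.
Appellate Stay Credit: +350 days → 2 February 2036.
Administrative Delay Adjustment: +219 days → 8 September 2036.
Response Delay Deduction: −10 days → 29 August 2036.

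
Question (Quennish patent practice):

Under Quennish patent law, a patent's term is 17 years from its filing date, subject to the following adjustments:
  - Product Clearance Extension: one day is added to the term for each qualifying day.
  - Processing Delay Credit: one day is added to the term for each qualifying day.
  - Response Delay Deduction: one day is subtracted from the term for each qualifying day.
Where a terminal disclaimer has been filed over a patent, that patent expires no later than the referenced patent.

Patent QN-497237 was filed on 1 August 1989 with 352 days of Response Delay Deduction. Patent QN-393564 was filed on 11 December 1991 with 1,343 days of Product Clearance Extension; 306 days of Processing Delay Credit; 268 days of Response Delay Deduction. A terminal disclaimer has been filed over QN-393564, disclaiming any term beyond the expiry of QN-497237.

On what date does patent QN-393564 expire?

2005-08-14

Natural term of QN-393564:
  Base: filing + 17 years → 11 December 2008.
  Product Clearance Extension: +1343 days → 15 August 2012.
  Processing Delay Credit: +306 days → 17 June 2013.
  Response Delay Deduction: −268 days → 22 September 2012.
Expiry of referenced patent QN-497237:
  Base: filing + 17 years → 1 August 2006.
  Response Delay Deduction: −352 days → 14 August 2005.
Terminal disclaimer: QN-393564 expires on the earlier of 22 September 2012 and 14 August 2005.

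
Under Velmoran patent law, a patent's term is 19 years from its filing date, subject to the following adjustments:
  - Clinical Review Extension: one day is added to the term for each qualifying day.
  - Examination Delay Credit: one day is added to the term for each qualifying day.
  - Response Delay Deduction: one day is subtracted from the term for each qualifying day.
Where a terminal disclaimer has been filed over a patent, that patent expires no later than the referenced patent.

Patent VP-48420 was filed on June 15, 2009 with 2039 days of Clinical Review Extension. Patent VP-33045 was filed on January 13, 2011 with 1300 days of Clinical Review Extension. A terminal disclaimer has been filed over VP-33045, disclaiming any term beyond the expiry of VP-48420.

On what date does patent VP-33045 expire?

August 5, 2033

Natural term of VP-33045:
  Base: filing + 19 years → 13 January 2030.
  Clinical Review Extension: +1300 days → 5 August 2033.
Expiry of referenced patent VP-48420:
  Base: filing + 19 years → 15 June 2028.
  Clinical Review Extension: +2039 days → 14 January 2034.
Terminal disclaimer: VP-33045 expires on the earlier of 5 August 2033 and 14 January 2034.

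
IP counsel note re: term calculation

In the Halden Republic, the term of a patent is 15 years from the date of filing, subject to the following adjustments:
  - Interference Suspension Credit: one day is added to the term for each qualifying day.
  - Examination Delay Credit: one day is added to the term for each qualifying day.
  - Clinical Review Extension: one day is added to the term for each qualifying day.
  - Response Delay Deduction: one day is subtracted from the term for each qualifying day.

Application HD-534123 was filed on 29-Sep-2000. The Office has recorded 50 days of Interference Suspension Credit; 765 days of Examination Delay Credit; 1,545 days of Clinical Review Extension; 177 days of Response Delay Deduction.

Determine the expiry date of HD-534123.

Base term: filing date + 15 years → 29 September 2015.
Interference Suspension Credit: +50 days → 18 November 2015.
Examination Delay Credit: +765 days → 22 December 2017.
Clinical Review Extension: +1545 days → 16 March 2022.
Response Delay Deduction: −177 days → 20 September 2021.

September 20, 2021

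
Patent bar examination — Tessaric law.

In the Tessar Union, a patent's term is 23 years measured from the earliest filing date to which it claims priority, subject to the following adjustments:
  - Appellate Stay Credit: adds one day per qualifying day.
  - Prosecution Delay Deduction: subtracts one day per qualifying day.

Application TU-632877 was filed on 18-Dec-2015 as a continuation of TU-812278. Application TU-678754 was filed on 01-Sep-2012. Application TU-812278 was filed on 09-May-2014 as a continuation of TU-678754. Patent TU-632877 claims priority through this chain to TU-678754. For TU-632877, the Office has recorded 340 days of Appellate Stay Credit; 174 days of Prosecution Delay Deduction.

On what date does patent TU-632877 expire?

Earliest priority filing: 1 September 2012.
Base term: 1 September 2012 + 23 years → 1 September 2035.
Appellate Stay Credit: +340 days → 6 August 2036.
Prosecution Delay Deduction: −174 days → 14 February 2036.

February 14, 2036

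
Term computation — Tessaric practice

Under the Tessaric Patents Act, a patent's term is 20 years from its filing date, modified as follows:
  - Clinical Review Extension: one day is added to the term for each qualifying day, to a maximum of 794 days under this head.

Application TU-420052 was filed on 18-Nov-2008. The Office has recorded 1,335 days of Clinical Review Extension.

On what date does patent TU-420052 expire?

Base term: filing date + 20 years → 18 November 2028.
Clinical Review Extension: 1335 days claimed exceeds the 794-day cap, so +794 days → 21 January 2031.

January 21, 2031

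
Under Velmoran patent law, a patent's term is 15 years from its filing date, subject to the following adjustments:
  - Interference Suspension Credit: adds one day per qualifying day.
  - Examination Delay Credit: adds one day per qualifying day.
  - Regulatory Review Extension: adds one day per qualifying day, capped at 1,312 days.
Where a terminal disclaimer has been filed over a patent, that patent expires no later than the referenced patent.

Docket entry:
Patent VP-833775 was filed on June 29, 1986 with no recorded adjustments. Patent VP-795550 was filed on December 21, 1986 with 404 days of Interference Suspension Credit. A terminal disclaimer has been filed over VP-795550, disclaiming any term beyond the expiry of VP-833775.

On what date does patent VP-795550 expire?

Natural term of VP-795550:
  Base: filing + 15 years → 21 December 2001.
  Interference Suspension Credit: +404 days → 29 January 2003.
Expiry of referenced patent VP-833775:
  Base: filing + 15 years → 29 June 2001.
Terminal disclaimer: VP-795550 expires on the earlier of 29 January 2003 and 29 June 2001.

2001-06-29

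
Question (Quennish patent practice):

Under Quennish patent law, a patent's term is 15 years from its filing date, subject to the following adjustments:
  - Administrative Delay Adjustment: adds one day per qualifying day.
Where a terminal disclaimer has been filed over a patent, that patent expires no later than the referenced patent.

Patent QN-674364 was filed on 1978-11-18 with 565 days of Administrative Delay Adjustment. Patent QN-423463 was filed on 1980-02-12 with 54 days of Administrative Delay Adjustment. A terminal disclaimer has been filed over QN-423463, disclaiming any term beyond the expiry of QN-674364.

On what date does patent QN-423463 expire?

Natural term of QN-423463:
  Base: filing + 15 years → 12 February 1995.
  Administrative Delay Adjustment: +54 days → 7 April 1995.
Expiry of referenced patent QN-674364:
  Base: filing + 15 years → 18 November 1993.
  Administrative Delay Adjustment: +565 days → 6 June 1995.
Terminal disclaimer: QN-423463 expires on the earlier of 7 April 1995 and 6 June 1995.

1995-04-07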